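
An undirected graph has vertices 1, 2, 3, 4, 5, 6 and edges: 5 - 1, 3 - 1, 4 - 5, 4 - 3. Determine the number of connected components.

3

6 is isolated — a component by itself.
2 is isolated — a component by itself.
Starting from 1 we can reach 1, 3, 4, 5. That is one component of size 4.
Total: 3 components.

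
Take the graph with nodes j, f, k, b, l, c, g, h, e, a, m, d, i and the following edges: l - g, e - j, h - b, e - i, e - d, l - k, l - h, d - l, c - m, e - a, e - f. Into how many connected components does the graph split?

Starting from c we can reach c, m. That is one component of size 2.
Starting from a we can reach a, b, d, e, f, g, h, i, j, k, l. That is one component of size 11.
Total: 2 components.

2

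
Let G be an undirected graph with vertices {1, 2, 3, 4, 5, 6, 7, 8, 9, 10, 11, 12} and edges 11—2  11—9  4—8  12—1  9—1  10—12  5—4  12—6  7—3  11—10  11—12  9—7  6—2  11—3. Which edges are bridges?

4-5, 4-8

The edges on the cycle 11-10-12-11 are not bridges since each lies on that cycle.
But removing 4—8 disconnects 4 from 8; removing 5—4 disconnects 5 from 4 — these are bridges.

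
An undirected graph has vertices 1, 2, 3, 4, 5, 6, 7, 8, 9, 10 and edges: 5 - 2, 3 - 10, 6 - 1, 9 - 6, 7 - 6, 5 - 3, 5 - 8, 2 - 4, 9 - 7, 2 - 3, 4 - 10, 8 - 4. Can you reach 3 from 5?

Yes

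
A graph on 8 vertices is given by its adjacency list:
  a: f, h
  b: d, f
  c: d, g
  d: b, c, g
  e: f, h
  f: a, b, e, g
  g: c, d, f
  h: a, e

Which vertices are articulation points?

f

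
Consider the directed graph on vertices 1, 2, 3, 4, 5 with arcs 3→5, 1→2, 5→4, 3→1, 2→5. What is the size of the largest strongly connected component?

{1} is an SCC by itself.
{3} is an SCC by itself.
{4} is an SCC by itself.
{5} is an SCC by itself.
{2} is an SCC by itself.
The largest has 1 vertex.

1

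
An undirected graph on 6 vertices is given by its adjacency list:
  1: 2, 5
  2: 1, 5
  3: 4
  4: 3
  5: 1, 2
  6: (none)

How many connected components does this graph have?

6 is isolated — a component by itself.
Starting from 3 we can reach 3, 4. That is one component of size 2.
Starting from 1 we can reach 1, 2, 5. That is one component of size 3.
Total: 3 components.

3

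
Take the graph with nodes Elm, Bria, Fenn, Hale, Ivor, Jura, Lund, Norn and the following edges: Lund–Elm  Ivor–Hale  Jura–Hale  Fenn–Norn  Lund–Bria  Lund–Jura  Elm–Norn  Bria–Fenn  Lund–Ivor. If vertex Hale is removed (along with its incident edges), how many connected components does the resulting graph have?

With Hale gone, the remaining components are: {Elm, Bria, Fenn, Ivor, Jura, Lund, Norn}.
That is 1 component.

1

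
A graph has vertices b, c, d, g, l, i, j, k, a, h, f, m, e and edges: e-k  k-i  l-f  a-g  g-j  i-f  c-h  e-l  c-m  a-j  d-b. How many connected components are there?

4

Starting from b we can reach b, d. That is one component of size 2.
Starting from c we can reach c, h, m. That is one component of size 3.
Starting from a we can reach a, g, j. That is one component of size 3.
Starting from e we can reach e, f, i, k, l. That is one component of size 5.
Total: 4 components.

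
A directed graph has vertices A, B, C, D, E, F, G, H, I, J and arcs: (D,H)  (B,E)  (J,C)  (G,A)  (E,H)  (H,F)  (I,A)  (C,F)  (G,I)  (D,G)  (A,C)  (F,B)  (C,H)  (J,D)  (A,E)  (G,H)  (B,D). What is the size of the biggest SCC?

9

{A, B, C, D, E, F, G, H, I} are all mutually reachable — one SCC of size 9.
{J} is an SCC by itself.
The largest has 9 vertices.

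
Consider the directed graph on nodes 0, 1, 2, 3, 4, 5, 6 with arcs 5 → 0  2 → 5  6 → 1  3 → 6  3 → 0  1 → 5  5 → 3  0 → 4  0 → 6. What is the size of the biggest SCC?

5

{0, 1, 3, 5, 6} are all mutually reachable — one SCC of size 5.
{2} is an SCC by itself.
{4} is an SCC by itself.
The largest has 5 vertices.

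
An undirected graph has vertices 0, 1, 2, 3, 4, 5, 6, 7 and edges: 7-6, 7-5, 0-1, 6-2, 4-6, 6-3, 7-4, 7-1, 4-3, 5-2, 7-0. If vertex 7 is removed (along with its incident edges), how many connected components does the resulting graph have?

2

With 7 gone, the remaining components are: {0, 1}; {2, 3, 4, 5, 6}.
That is 2 components.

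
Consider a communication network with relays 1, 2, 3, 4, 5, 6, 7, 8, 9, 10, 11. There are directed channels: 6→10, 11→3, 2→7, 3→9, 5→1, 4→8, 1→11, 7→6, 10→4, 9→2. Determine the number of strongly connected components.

11

{9} is an SCC by itself.
{4} is an SCC by itself.
{3} is an SCC by itself.
{7} is an SCC by itself.
{5} is an SCC by itself.
(and 6 more singleton SCCs)
That gives 11 strongly connected components.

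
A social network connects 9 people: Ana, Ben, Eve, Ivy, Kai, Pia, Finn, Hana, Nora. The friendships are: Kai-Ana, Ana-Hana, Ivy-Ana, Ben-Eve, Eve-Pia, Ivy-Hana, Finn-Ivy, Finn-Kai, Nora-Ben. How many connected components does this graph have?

2

Starting from Ben we can reach Ben, Eve, Pia, Nora. That is one component of size 4.
Starting from Ana we can reach Ana, Ivy, Kai, Finn, Hana. That is one component of size 5.
Total: 2 components.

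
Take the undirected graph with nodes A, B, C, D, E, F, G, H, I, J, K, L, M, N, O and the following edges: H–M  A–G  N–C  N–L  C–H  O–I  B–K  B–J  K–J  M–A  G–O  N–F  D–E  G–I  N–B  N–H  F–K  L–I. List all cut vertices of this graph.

Removing N increases the component count from 2 to 3, so N is a cut vertex.
By contrast removing M leaves 2 components; it is not a cut vertex. No other vertex is a cut vertex either.

N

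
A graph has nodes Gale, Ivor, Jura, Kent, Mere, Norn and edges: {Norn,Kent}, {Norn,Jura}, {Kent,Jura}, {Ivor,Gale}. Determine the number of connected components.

3

Mere is isolated — a component by itself.
Starting from Gale we can reach Gale, Ivor. That is one component of size 2.
Starting from Jura we can reach Jura, Kent, Norn. That is one component of size 3.
Total: 3 components.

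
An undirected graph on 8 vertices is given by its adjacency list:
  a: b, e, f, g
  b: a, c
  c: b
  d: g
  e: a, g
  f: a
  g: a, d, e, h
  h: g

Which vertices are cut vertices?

Removing a increases the component count from 1 to 3, so a is a cut vertex.
Removing b increases the component count from 1 to 2, so b is a cut vertex.
Removing g increases the component count from 1 to 3, so g is a cut vertex.
By contrast removing c leaves 1 component; it is not a cut vertex. No other vertex is a cut vertex either.

a, b, g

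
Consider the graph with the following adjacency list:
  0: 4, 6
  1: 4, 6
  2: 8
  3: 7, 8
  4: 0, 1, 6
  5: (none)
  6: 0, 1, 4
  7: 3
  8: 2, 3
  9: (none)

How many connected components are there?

9 is isolated — a component by itself.
5 is isolated — a component by itself.
Starting from 0 we can reach 0, 1, 4, 6. That is one component of size 4.
Starting from 2 we can reach 2, 3, 7, 8. That is one component of size 4.
Total: 4 components.

4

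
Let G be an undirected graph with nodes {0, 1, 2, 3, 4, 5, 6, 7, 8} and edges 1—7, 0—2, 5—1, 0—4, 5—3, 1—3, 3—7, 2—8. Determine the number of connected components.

3

6 is isolated — a component by itself.
Starting from 0 we can reach 0, 2, 4, 8. That is one component of size 4.
Starting from 1 we can reach 1, 3, 5, 7. That is one component of size 4.
Total: 3 components.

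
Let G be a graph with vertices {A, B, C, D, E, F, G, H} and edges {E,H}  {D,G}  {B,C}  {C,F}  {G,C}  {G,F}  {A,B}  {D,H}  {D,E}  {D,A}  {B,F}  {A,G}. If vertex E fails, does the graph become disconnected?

Deleting E leaves 1 component (was 1) (its neighbors D, H remain connected to each other), so E is not a cut vertex.

No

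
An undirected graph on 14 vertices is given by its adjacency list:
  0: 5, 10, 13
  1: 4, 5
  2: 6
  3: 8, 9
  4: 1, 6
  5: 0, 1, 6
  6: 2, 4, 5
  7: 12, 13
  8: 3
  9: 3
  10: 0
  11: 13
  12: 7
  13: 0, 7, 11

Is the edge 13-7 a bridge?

Removing 13-7 leaves no path between 13 and 7: the component count goes from 2 to 3. So it is a bridge.

Yes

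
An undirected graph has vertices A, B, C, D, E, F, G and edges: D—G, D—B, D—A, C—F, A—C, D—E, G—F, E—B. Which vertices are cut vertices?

D

Removing D increases the component count from 1 to 2, so D is a cut vertex.
By contrast removing A leaves 1 component; it is not a cut vertex. No other vertex is a cut vertex either.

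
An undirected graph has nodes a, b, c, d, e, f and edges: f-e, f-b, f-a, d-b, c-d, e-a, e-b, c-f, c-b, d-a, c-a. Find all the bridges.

none

The edges on the cycle c-d-b-f-c are not bridges since each lies on that cycle.
Every edge lies on some cycle, so there are no bridges.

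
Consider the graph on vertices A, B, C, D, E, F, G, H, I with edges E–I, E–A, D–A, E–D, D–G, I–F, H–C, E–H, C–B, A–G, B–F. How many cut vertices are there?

1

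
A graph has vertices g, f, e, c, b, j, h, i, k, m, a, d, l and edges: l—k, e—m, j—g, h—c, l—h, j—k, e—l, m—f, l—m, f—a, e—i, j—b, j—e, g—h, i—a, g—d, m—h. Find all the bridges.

The edges on the cycle e-i-a-f-m-l-e are not bridges since each lies on that cycle.
But removing h—c disconnects h from c; removing b—j disconnects b from j; removing g—d disconnects g from d — these are bridges.

b-j, c-h, d-g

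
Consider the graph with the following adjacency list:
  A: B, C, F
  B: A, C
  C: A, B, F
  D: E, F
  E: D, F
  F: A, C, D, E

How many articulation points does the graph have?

Removing F increases the component count from 1 to 2, so F is a cut vertex.
By contrast removing D leaves 1 component; it is not a cut vertex. No other vertex is a cut vertex either.

1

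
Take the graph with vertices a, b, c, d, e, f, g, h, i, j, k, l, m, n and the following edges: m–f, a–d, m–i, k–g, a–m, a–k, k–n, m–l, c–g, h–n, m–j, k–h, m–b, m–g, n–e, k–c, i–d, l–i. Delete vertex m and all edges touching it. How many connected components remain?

With m gone, the remaining components are: {b}; {f}; {j}; {a, c, d, e, g, h, i, k, l, n}.
That is 4 components.

4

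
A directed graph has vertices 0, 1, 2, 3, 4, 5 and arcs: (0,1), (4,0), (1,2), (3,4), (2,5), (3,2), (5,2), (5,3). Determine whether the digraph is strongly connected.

From 0 we can reach every vertex (0, 1, 2, 3, 4, 5), and every vertex can reach 0 (0, 1, 2, 3, 4, 5). So the whole graph is one strongly connected component.

Yes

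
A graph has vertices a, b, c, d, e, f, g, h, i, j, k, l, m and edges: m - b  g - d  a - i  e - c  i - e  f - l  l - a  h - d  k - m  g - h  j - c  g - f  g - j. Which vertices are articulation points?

Removing g increases the component count from 2 to 3, so g is a cut vertex.
Removing m increases the component count from 2 to 3, so m is a cut vertex.
By contrast removing e leaves 2 components; it is not a cut vertex. No other vertex is a cut vertex either.

g, m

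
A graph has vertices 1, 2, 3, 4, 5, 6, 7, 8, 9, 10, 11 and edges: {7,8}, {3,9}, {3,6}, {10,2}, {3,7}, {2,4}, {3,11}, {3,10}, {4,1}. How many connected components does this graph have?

2

5 is isolated — a component by itself.
Starting from 1 we can reach 1, 2, 3, 4, 6, 7, 8, 9, 10, 11. That is one component of size 10.
Total: 2 components.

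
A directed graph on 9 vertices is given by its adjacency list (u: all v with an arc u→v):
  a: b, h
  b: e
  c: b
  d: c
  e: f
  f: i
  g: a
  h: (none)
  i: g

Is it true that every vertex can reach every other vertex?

No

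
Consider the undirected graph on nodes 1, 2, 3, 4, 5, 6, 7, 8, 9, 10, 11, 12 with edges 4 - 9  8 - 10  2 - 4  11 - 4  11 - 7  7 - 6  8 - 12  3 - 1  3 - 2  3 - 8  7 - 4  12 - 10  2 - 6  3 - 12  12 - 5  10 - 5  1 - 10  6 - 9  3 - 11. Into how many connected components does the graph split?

Starting from 1 we can reach 1, 2, 3, 4, 5, 6, 7, 8, 9, 10, 11, 12. That is one component of size 12.
Total: 1 component.

1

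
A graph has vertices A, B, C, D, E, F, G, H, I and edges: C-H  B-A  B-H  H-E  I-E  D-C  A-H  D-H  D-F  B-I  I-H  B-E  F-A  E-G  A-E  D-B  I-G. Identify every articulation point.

none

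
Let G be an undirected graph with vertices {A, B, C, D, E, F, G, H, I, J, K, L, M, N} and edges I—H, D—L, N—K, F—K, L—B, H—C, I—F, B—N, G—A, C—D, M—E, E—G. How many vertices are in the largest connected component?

9

J is isolated — a component by itself.
Starting from A we can reach A, E, G, M. That is one component of size 4.
Starting from B we can reach B, C, D, F, H, I, K, L, N. That is one component of size 9.
The largest has 9 vertices.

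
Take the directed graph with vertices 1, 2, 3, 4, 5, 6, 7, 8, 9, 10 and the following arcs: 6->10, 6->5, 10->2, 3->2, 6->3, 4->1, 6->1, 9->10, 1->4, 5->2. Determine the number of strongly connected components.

{1, 4} are all mutually reachable — one SCC of size 2.
{5} is an SCC by itself.
{10} is an SCC by itself.
{2} is an SCC by itself.
{3} is an SCC by itself.
(and 4 more singleton SCCs)
That gives 9 strongly connected components.

9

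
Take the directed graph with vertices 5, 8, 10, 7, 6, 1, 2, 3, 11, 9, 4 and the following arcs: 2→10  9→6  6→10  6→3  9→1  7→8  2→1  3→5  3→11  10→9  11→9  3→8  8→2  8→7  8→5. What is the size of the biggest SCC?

{2, 3, 6, 7, 8, 9, 10, 11} are all mutually reachable — one SCC of size 8.
{4} is an SCC by itself.
{5} is an SCC by itself.
{1} is an SCC by itself.
The largest has 8 vertices.

8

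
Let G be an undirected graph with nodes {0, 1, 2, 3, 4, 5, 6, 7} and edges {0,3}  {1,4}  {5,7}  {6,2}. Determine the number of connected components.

Starting from 5 we can reach 5, 7. That is one component of size 2.
Starting from 0 we can reach 0, 3. That is one component of size 2.
Starting from 2 we can reach 2, 6. That is one component of size 2.
Starting from 1 we can reach 1, 4. That is one component of size 2.
Total: 4 components.

4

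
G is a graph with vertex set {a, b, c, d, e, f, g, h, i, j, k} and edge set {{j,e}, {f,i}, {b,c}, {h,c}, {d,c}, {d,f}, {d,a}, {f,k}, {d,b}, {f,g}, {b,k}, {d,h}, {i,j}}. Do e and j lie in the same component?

Yes

From e we can reach a, b, c, d, e, f, g, h, i, j, k, which includes j.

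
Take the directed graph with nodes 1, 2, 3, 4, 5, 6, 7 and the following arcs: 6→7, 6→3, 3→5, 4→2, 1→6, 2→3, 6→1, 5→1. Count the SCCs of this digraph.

{1, 3, 5, 6} are all mutually reachable — one SCC of size 4.
{7} is an SCC by itself.
{4} is an SCC by itself.
{2} is an SCC by itself.
That gives 4 strongly connected components.

4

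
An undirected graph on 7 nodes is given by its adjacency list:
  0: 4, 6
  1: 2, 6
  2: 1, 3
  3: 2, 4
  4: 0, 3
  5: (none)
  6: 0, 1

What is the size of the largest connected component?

6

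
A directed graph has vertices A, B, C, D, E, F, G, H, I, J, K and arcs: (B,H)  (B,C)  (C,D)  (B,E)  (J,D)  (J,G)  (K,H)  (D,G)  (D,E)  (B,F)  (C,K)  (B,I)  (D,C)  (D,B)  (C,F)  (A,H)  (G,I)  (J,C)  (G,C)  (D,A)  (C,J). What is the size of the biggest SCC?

5

{B, C, D, G, J} are all mutually reachable — one SCC of size 5.
{H} is an SCC by itself.
{A} is an SCC by itself.
{E} is an SCC by itself.
{I} is an SCC by itself.
(and 2 more singleton SCCs)
The largest has 5 vertices.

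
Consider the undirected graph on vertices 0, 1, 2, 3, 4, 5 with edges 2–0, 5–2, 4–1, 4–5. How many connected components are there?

3 is isolated — a component by itself.
Starting from 0 we can reach 0, 1, 2, 4, 5. That is one component of size 5.
Total: 2 components.

2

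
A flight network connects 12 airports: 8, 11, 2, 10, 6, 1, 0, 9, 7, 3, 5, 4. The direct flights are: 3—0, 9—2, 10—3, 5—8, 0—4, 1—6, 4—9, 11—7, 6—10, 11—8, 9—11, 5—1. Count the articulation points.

Removing 9 increases the component count from 1 to 2, so 9 is a cut vertex.
Removing 11 increases the component count from 1 to 2, so 11 is a cut vertex.
By contrast removing 5 leaves 1 component; it is not a cut vertex. No other vertex is a cut vertex either.

2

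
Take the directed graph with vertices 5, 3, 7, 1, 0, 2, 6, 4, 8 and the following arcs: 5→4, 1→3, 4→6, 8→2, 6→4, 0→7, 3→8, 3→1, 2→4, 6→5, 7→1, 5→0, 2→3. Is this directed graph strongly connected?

Yes

From 5 we can reach every vertex (0, 1, 2, 3, 4, 5, 6, 7, 8), and every vertex can reach 5 (0, 1, 2, 3, 4, 5, 6, 7, 8). So the whole graph is one strongly connected component.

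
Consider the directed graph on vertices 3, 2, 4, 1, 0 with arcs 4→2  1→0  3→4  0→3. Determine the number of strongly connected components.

{3} is an SCC by itself.
{1} is an SCC by itself.
{4} is an SCC by itself.
{0} is an SCC by itself.
{2} is an SCC by itself.
That gives 5 strongly connected components.

5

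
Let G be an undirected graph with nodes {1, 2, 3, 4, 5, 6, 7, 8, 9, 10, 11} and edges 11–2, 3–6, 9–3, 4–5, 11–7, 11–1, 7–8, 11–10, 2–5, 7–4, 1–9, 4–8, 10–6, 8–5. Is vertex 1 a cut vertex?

No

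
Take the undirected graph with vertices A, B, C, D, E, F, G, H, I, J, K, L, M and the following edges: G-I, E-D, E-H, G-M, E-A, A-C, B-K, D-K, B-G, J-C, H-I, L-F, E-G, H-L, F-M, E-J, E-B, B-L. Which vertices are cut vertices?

E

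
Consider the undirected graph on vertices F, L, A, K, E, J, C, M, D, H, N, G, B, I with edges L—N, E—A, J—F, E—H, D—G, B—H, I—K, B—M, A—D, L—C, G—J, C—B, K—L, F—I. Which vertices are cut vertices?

B, L

Removing B increases the component count from 1 to 2, so B is a cut vertex.
Removing L increases the component count from 1 to 2, so L is a cut vertex.
By contrast removing N leaves 1 component; it is not a cut vertex. No other vertex is a cut vertex either.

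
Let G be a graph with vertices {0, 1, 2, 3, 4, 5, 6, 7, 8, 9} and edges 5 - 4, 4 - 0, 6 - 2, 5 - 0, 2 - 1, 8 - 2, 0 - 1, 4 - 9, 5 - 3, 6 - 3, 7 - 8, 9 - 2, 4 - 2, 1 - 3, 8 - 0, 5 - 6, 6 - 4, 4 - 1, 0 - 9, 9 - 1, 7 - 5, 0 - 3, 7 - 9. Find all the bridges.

none

The edges on the cycle 7-5-6-4-0-9-2-8-7 are not bridges since each lies on that cycle.
Every edge lies on some cycle, so there are no bridges.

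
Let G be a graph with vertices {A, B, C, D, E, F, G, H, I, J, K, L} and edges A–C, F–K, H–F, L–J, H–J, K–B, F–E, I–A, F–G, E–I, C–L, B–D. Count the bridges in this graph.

4

The edges on the cycle H-F-E-I-A-C-L-J-H are not bridges since each lies on that cycle.
But removing K–B disconnects K from B; removing K–F disconnects K from F; removing F–G disconnects F from G; removing B–D disconnects B from D — these are bridges.
That makes 4 bridges.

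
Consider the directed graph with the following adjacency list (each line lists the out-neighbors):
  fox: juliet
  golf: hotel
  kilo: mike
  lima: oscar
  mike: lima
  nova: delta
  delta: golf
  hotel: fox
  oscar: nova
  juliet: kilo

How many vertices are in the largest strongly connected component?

10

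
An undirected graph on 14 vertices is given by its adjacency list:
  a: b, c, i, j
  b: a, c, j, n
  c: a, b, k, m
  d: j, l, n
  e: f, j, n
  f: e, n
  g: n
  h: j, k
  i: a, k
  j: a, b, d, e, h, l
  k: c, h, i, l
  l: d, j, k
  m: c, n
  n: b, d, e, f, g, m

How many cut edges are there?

1

The edges on the cycle j-b-a-i-k-h-j are not bridges since each lies on that cycle.
But removing g-n disconnects g from n — this is a bridge.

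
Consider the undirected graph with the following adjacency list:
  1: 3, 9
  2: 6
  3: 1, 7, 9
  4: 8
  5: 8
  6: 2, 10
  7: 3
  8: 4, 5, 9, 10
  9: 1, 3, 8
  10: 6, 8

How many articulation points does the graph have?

Removing 3 increases the component count from 1 to 2, so 3 is a cut vertex.
Removing 6 increases the component count from 1 to 2, so 6 is a cut vertex.
Removing 8 increases the component count from 1 to 4, so 8 is a cut vertex.
Likewise 9, 10 are cut vertices.
By contrast removing 2 leaves 1 component; it is not a cut vertex. No other vertex is a cut vertex either.

5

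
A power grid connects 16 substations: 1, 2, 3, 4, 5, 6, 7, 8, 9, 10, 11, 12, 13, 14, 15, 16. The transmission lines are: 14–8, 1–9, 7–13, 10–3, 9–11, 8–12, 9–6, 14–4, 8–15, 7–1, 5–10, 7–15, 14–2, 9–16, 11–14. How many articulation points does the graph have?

Removing 7 increases the component count from 2 to 3, so 7 is a cut vertex.
Removing 8 increases the component count from 2 to 3, so 8 is a cut vertex.
Removing 9 increases the component count from 2 to 4, so 9 is a cut vertex.
Likewise 10, 14 are cut vertices.
By contrast removing 12 leaves 2 components; it is not a cut vertex. No other vertex is a cut vertex either.

5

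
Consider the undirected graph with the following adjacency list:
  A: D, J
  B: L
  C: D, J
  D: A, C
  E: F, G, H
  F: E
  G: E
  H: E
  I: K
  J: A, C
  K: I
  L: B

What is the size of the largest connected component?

Starting from I we can reach I, K. That is one component of size 2.
Starting from B we can reach B, L. That is one component of size 2.
Starting from A we can reach A, C, D, J. That is one component of size 4.
Starting from E we can reach E, F, G, H. That is one component of size 4.
The largest has 4 vertices.

4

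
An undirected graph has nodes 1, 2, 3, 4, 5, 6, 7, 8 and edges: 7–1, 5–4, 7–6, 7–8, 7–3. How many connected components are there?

2 is isolated — a component by itself.
Starting from 4 we can reach 4, 5. That is one component of size 2.
Starting from 1 we can reach 1, 3, 6, 7, 8. That is one component of size 5.
Total: 3 components.

3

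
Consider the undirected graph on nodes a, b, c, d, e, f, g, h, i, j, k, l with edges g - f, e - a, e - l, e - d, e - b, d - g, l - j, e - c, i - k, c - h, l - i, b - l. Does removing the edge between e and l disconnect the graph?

No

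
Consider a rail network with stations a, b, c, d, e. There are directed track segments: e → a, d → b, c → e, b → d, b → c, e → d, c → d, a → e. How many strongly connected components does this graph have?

1

{a, b, c, d, e} are all mutually reachable — one SCC of size 5.
That gives 1 strongly connected component.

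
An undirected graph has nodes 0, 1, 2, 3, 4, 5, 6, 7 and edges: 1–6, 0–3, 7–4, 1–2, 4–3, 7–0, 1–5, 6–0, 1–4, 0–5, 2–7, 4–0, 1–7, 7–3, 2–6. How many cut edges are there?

The edges on the cycle 4-0-3-4 are not bridges since each lies on that cycle.
Every edge lies on some cycle, so there are no bridges.

0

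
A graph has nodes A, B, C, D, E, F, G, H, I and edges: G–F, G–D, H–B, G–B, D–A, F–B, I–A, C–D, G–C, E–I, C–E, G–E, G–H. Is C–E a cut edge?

After removing C–E, the path C-G-E still connects them, so the edge is not a bridge.

No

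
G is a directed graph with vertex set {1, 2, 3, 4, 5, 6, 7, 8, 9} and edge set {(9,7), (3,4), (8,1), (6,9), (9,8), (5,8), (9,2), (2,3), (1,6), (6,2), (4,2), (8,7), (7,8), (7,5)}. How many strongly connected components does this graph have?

2

{1, 5, 6, 7, 8, 9} are all mutually reachable — one SCC of size 6.
{2, 3, 4} are all mutually reachable — one SCC of size 3.
That gives 2 strongly connected components.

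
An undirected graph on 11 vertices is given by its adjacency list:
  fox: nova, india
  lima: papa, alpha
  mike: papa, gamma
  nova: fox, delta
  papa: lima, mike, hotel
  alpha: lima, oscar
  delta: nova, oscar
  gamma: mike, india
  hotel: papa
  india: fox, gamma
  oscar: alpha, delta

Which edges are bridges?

The edges on the cycle nova-delta-oscar-alpha-lima-papa-mike-gamma-india-fox-nova are not bridges since each lies on that cycle.
But removing hotel-papa disconnects hotel from papa — this is a bridge.

hotel-papa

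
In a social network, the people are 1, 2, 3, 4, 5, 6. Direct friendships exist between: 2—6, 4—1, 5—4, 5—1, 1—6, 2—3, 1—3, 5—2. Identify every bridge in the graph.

none

The edges on the cycle 5-2-6-1-5 are not bridges since each lies on that cycle.
Every edge lies on some cycle, so there are no bridges.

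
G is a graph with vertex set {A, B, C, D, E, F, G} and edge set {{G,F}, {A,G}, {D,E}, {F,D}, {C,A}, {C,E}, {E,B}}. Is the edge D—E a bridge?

After removing D—E, the path D-F-G-A-C-E still connects them, so the edge is not a bridge.

No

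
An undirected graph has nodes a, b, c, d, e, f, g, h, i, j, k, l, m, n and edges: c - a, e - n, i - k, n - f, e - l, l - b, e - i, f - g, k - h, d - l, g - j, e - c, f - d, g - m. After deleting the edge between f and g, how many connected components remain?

Before removal there is 1 component.
f - g is a bridge — removing it separates f's side from g's side.
After removal: 2 components.

2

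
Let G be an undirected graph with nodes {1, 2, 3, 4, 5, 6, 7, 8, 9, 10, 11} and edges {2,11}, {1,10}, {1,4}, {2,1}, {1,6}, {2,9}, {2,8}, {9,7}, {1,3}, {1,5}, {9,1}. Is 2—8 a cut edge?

Yes

Removing 2—8 leaves no path between 2 and 8: the component count goes from 1 to 2. So it is a bridge.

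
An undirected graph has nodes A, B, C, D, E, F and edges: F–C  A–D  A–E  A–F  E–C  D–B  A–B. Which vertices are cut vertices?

A

Removing A increases the component count from 1 to 2, so A is a cut vertex.
By contrast removing F leaves 1 component; it is not a cut vertex. No other vertex is a cut vertex either.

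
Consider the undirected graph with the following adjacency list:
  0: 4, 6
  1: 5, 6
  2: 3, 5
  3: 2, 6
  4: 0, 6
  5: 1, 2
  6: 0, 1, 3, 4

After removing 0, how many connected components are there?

1

With 0 gone, the remaining components are: {1, 2, 3, 4, 5, 6}.
That is 1 component.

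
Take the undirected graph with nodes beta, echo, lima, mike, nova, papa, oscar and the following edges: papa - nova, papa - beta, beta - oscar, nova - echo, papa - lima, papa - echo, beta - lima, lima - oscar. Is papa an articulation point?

Deleting papa raises the number of components from 2 to 3, so papa is a cut vertex.

Yes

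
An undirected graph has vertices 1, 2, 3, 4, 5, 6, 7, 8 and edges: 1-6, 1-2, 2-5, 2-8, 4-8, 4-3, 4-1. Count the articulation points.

3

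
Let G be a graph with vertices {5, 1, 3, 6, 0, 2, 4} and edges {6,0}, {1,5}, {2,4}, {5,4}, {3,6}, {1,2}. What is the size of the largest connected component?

4

Starting from 0 we can reach 0, 3, 6. That is one component of size 3.
Starting from 1 we can reach 1, 2, 4, 5. That is one component of size 4.
The largest has 4 vertices.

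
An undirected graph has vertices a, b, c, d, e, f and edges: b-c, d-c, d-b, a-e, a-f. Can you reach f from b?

No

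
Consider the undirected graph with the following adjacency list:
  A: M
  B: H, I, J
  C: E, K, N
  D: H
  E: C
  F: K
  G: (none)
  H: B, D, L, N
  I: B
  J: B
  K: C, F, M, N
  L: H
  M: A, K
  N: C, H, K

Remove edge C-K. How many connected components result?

C and K are still connected via C-N-K, so the component count stays at 2.

2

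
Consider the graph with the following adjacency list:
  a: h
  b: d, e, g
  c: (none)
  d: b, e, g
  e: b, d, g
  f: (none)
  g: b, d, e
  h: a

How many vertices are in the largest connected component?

c is isolated — a component by itself.
f is isolated — a component by itself.
Starting from a we can reach a, h. That is one component of size 2.
Starting from b we can reach b, d, e, g. That is one component of size 4.
The largest has 4 vertices.

4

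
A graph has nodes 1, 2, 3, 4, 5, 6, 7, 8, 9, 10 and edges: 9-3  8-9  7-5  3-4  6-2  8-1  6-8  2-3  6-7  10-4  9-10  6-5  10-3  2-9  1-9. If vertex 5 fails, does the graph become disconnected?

No

Deleting 5 leaves 1 component (was 1) (its neighbors 6, 7 remain connected to each other), so 5 is not a cut vertex.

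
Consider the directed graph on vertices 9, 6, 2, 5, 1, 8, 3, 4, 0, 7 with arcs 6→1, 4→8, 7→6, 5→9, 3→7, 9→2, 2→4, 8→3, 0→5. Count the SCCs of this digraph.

10

{4} is an SCC by itself.
{0} is an SCC by itself.
{1} is an SCC by itself.
{9} is an SCC by itself.
{8} is an SCC by itself.
(and 5 more singleton SCCs)
That gives 10 strongly connected components.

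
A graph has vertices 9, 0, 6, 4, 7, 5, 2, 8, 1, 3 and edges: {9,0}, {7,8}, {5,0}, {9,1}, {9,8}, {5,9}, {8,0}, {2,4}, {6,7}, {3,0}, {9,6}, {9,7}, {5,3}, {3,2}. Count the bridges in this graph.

3

The edges on the cycle 9-6-7-9 are not bridges since each lies on that cycle.
But removing 3 - 2 disconnects 3 from 2; removing 9 - 1 disconnects 9 from 1; removing 2 - 4 disconnects 2 from 4 — these are bridges.
That makes 3 bridges.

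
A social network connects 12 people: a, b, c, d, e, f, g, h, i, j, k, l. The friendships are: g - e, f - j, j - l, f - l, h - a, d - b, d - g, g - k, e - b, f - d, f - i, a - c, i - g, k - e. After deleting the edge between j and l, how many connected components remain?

j and l are still connected via j-f-l, so the component count stays at 2.

2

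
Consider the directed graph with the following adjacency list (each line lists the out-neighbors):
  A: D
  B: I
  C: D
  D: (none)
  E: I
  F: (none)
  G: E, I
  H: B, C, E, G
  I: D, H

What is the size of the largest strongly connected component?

{B, E, G, H, I} are all mutually reachable — one SCC of size 5.
{A} is an SCC by itself.
{D} is an SCC by itself.
{C} is an SCC by itself.
{F} is an SCC by itself.
The largest has 5 vertices.

5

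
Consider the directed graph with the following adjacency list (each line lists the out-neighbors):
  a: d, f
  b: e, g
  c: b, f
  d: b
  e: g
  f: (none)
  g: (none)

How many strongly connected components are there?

7

{c} is an SCC by itself.
{a} is an SCC by itself.
{f} is an SCC by itself.
{g} is an SCC by itself.
{d} is an SCC by itself.
(and 2 more singleton SCCs)
That gives 7 strongly connected components.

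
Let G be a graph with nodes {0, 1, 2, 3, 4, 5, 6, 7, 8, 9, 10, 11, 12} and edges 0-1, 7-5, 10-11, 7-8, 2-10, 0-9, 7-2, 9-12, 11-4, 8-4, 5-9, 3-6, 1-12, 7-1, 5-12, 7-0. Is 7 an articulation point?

Deleting 7 raises the number of components from 2 to 3, so 7 is a cut vertex.

Yes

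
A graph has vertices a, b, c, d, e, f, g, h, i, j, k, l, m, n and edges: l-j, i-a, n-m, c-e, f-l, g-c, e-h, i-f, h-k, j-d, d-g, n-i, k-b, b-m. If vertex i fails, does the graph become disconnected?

Yes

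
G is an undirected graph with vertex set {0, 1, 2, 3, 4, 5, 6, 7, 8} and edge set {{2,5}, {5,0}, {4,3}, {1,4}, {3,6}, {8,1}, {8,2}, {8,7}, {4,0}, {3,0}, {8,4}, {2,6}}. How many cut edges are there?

The edges on the cycle 8-2-5-0-4-1-8 are not bridges since each lies on that cycle.
But removing 8–7 disconnects 8 from 7 — this is a bridge.

1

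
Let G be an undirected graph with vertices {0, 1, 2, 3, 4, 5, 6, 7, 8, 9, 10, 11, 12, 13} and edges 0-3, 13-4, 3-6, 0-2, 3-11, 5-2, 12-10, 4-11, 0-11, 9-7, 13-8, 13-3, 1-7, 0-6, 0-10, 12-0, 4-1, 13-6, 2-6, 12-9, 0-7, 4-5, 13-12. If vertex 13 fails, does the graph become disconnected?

Yes

Deleting 13 raises the number of components from 1 to 2, so 13 is a cut vertex.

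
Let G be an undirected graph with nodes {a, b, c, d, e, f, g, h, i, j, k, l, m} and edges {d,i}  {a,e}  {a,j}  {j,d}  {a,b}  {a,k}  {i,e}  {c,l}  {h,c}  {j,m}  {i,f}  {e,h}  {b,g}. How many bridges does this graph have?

8

The edges on the cycle a-j-d-i-e-a are not bridges since each lies on that cycle.
But removing l-c disconnects l from c; removing b-g disconnects b from g; removing e-h disconnects e from h; removing f-i disconnects f from i — these are bridges.
In total 8 edges are bridges.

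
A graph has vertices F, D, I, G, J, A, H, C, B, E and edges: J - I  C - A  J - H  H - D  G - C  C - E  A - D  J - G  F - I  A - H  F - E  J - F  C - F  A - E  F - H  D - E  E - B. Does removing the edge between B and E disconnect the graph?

Yes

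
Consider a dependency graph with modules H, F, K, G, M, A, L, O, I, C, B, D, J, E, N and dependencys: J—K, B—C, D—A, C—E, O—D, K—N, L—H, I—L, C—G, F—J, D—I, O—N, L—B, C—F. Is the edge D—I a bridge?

After removing D—I, the path D-O-N-K-J-F-C-B-L-I still connects them, so the edge is not a bridge.

No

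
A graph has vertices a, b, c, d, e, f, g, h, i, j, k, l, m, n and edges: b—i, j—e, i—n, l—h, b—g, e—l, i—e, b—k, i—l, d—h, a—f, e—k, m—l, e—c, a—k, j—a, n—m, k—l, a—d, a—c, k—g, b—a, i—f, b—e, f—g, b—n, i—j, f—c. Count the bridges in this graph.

0

The edges on the cycle b-i-j-a-d-h-l-m-n-b are not bridges since each lies on that cycle.
Every edge lies on some cycle, so there are no bridges.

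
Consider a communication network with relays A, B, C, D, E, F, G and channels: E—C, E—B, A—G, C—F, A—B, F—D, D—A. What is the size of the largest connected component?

7

Starting from A we can reach A, B, C, D, E, F, G. That is one component of size 7.
The largest has 7 vertices.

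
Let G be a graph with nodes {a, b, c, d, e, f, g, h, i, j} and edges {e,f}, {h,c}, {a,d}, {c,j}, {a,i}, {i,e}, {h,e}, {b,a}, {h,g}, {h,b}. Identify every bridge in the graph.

a-d, c-h, c-j, e-f, g-h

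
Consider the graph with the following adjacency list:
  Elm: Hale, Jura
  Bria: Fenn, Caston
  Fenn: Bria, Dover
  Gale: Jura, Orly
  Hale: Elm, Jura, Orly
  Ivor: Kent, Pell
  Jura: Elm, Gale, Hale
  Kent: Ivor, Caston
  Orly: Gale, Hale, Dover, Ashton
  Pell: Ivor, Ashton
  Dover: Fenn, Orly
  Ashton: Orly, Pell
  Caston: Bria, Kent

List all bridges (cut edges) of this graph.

The edges on the cycle Orly-Dover-Fenn-Bria-Caston-Kent-Ivor-Pell-Ashton-Orly are not bridges since each lies on that cycle.
Every edge lies on some cycle, so there are no bridges.

none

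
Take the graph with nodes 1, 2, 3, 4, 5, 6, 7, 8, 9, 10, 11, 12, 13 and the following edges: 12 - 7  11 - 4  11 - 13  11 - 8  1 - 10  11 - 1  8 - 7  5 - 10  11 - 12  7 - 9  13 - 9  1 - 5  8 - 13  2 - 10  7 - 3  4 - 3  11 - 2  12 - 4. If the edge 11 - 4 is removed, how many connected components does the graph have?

11 and 4 are still connected via 11-12-4, so the component count stays at 2.

2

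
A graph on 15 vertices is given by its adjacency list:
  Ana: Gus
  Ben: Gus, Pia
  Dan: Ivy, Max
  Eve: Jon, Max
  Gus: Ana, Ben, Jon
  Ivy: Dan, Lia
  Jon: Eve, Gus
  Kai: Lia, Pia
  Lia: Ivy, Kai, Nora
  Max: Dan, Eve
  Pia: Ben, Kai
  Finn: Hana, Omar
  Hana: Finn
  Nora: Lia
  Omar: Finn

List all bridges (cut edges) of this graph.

Ana-Gus, Finn-Hana, Finn-Omar, Lia-Nora

The edges on the cycle Eve-Max-Dan-Ivy-Lia-Kai-Pia-Ben-Gus-Jon-Eve are not bridges since each lies on that cycle.
But removing Nora-Lia disconnects Nora from Lia; removing Omar-Finn disconnects Omar from Finn; removing Gus-Ana disconnects Gus from Ana; removing Finn-Hana disconnects Finn from Hana — these are bridges.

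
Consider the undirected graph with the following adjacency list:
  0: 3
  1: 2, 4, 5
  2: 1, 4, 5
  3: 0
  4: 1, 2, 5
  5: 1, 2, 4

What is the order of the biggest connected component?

Starting from 0 we can reach 0, 3. That is one component of size 2.
Starting from 1 we can reach 1, 2, 4, 5. That is one component of size 4.
The largest has 4 vertices.

4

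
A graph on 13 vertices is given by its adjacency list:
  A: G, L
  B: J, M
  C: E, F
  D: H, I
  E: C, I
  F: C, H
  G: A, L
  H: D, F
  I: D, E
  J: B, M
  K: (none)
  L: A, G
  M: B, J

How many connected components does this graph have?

K is isolated — a component by itself.
Starting from B we can reach B, J, M. That is one component of size 3.
Starting from A we can reach A, G, L. That is one component of size 3.
Starting from C we can reach C, D, E, F, H, I. That is one component of size 6.
Total: 4 components.

4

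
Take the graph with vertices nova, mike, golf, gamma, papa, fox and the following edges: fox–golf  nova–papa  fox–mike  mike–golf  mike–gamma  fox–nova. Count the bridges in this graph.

The edges on the cycle fox-mike-golf-fox are not bridges since each lies on that cycle.
But removing nova–papa disconnects nova from papa; removing mike–gamma disconnects mike from gamma; removing fox–nova disconnects fox from nova — these are bridges.
That makes 3 bridges.

3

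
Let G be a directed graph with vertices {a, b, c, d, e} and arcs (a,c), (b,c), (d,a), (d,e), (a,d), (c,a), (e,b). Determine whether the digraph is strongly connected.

From a we can reach every vertex (a, b, c, d, e), and every vertex can reach a (a, b, c, d, e). So the whole graph is one strongly connected component.

Yes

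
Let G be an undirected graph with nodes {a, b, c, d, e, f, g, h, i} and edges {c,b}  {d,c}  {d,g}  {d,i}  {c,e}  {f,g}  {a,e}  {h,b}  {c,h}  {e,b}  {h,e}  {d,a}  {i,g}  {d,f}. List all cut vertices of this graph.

Removing d increases the component count from 1 to 2, so d is a cut vertex.
By contrast removing b leaves 1 component; it is not a cut vertex. No other vertex is a cut vertex either.

d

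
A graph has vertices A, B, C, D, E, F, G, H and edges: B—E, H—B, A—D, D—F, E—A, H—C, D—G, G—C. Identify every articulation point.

D

Removing D increases the component count from 1 to 2, so D is a cut vertex.
By contrast removing E leaves 1 component; it is not a cut vertex. No other vertex is a cut vertex either.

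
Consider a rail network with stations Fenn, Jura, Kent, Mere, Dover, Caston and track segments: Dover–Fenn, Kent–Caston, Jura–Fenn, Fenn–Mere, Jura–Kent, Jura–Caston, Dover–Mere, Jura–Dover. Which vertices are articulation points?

Jura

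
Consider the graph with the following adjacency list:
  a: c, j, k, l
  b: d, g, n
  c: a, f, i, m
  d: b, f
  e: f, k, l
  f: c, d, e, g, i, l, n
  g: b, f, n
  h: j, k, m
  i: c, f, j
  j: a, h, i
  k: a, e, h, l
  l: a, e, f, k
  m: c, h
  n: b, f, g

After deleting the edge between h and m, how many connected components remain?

1

h and m are still connected via h-j-i-c-m, so the component count stays at 1.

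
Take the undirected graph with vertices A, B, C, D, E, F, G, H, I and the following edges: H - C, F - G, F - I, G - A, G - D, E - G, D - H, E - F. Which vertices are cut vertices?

D, F, G, H

Removing D increases the component count from 2 to 3, so D is a cut vertex.
Removing F increases the component count from 2 to 3, so F is a cut vertex.
Removing G increases the component count from 2 to 4, so G is a cut vertex.
Likewise H is a cut vertex.
By contrast removing I leaves 2 components; it is not a cut vertex. No other vertex is a cut vertex either.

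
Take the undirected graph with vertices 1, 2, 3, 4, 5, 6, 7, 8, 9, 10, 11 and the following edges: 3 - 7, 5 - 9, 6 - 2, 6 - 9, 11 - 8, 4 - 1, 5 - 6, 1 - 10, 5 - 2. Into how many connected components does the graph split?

4

Starting from 3 we can reach 3, 7. That is one component of size 2.
Starting from 8 we can reach 8, 11. That is one component of size 2.
Starting from 1 we can reach 1, 4, 10. That is one component of size 3.
Starting from 2 we can reach 2, 5, 6, 9. That is one component of size 4.
Total: 4 components.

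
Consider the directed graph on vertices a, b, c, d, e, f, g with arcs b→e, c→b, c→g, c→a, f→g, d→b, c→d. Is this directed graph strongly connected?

There is no directed path from f to e, so the graph is not strongly connected.

No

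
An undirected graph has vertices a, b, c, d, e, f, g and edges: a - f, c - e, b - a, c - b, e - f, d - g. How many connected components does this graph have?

Starting from d we can reach d, g. That is one component of size 2.
Starting from a we can reach a, b, c, e, f. That is one component of size 5.
Total: 2 components.

2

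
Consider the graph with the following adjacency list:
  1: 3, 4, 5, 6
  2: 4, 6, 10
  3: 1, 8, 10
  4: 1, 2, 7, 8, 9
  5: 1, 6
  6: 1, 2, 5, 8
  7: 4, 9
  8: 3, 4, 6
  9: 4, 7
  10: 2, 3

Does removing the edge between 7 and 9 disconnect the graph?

After removing 7-9, the path 7-4-9 still connects them, so the edge is not a bridge.

No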